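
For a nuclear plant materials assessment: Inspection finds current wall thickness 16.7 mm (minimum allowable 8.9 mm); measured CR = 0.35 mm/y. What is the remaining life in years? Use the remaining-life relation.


Apply the remaining-life relation: RL = (t_current − t_min) / CR
RL = (16.7 − 8.9) / 0.35 = 7.8 / 0.35 = 22.3 years

22.3 years


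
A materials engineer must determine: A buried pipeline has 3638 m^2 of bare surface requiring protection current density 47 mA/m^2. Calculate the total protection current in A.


I = area * current density, then convert mA → A (÷1000)
I = 3638 * 47 / 1000 = 170.99 A

170.99 A


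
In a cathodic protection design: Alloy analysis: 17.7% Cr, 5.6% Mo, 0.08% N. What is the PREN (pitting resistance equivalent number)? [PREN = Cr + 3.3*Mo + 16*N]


Apply the PREN formula: PREN = Cr + 3.3*Mo + 16*N
PREN = 17.7 + 3.3*5.6 + 16*0.08
PREN = 17.7 + 18.48 + 1.28 = 37.46

37.46


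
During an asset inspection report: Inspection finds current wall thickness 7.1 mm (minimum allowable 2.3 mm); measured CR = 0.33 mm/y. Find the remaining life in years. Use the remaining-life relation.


Apply the remaining-life relation: RL = (t_current − t_min) / CR
RL = (7.1 − 2.3) / 0.33 = 4.8 / 0.33 = 14.5 years

14.5 years


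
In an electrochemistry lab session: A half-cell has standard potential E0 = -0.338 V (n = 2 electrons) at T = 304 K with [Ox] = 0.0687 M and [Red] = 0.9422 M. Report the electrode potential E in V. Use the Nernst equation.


Apply the Nernst equation: E = E0 + (RT/nF)*ln([Ox]/[Red])
Step 1: RT/nF = 8.314*304/(2*96485) = 0.01309766 V
Step 2: [Ox]/[Red] = 0.0687/0.9422 = 0.072914
Step 3: ln(0.072914) = -2.618475
Step 4: correction = 0.01309766 * -2.618475 = -0.0343 V
E = -0.338 + -0.0343 = -0.3723 V

-0.3723 V


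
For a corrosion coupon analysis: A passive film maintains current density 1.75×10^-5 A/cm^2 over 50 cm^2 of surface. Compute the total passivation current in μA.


I = i_pass * A, then convert A → μA (×10^6)
I = 1.75×10^-5 * 50 * 10^6 = 875.0 μA

875.0 μA


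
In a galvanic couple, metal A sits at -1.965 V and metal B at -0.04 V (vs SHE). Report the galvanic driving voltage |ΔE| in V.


Driving voltage is the absolute potential difference.
|ΔE| = |-1.965 − (-0.04)| = 1.925 V

1.925 V


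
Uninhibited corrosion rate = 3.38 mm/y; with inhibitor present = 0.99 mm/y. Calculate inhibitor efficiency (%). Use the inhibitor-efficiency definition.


Apply the inhibitor-efficiency definition: IE = (CR_blank − CR_inh)/CR_blank × 100
IE = (3.38 − 0.99) / 3.38 × 100
IE = 2.39 / 3.38 × 100 = 70.7 %

70.7 %


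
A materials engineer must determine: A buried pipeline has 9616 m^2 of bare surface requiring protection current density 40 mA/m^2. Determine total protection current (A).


I = area * current density, then convert mA → A (÷1000)
I = 9616 * 40 / 1000 = 384.64 A

384.64 A


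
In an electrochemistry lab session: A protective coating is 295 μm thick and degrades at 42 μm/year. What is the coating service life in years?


Service life = thickness / degradation rate
Life = 295 / 42 = 7.0 years

7.0 years


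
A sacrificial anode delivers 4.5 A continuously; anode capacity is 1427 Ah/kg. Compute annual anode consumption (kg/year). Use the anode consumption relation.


Annual consumption = current * hours per year / capacity
Rate = 4.5 * 8760 / 1427 = 27.6 kg/year

27.6 kg/year


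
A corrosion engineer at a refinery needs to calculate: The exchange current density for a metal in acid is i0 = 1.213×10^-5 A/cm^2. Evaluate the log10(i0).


i0 = 1.213×10^-5 A/cm^2
log10(i0) = -4.916

-4.916


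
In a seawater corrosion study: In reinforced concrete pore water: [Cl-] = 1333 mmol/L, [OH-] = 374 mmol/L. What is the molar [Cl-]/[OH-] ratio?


Threshold parameter = [Cl-] / [OH-] (molar basis; both in mmol/L, so units cancel)
Ratio = 1333 / 374 = 3.56

3.56


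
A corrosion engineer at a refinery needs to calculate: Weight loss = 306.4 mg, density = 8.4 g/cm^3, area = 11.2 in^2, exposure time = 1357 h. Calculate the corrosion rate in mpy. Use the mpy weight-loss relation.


Apply the mpy weight-loss relation: CR = 534 * W / (D * A * T)
Numerator: 534 * 306.4 = 163617.6
Denominator: 8.4 * 11.2 * 1357 = 127666.56
CR = 163617.6 / 127666.56 = 1.2816 mpy

1.2816 mpy


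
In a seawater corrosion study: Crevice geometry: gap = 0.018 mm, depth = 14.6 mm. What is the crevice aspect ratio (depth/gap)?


Aspect ratio = depth / gap
Ratio = 14.6 / 0.018 = 811.1

811.1


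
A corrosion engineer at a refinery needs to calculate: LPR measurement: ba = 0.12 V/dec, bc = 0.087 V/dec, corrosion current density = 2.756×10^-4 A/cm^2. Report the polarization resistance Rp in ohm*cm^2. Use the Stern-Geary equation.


Apply the Stern-Geary equation: Rp = ba*bc / (2.303*icorr*(ba+bc))
ba*bc = 0.12*0.087 = 0.01044
ba+bc = 0.207; 2.303*icorr*(ba+bc) = 2.303*2.756×10^-4*0.207 = 1.3138431×10^-4
Rp = 0.01044 / 1.3138431×10^-4 = 79.5 ohm*cm^2

79.5 ohm*cm^2


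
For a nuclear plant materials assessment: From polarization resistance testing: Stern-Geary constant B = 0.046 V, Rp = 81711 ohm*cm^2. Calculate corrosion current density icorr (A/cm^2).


Apply the Stern-Geary relation: icorr = B / Rp
icorr = 0.046 / 81711 = 5.63×10^-7 A/cm^2

5.63×10^-7 A/cm^2


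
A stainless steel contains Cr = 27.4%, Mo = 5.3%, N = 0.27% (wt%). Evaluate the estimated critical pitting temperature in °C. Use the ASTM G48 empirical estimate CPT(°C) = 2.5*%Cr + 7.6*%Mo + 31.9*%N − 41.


Apply the ASTM G48 empirical CPT estimate: CPT(°C) = 2.5*%Cr + 7.6*%Mo + 31.9*%N − 41
2.5*27.4 = 68.5; 7.6*5.3 = 40.28; 31.9*0.27 = 8.613
CPT = 68.5 + 40.28 + 8.613 − 41 = 76.393 °C
Rounded to 0.1 °C: CPT ≈ 76.4 °C

76.4 °C


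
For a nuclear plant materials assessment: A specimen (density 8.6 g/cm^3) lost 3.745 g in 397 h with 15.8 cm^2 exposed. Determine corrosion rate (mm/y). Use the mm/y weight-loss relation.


Apply the mm/y weight-loss relation: CR = 87600 * W / (D * A * T)
Numerator: 87600 * 3.745 = 328062.0
Denominator: 8.6 * 15.8 * 397 = 53944.36
CR = 328062.0 / 53944.36 = 6.08149 mm/y

6.08149 mm/y


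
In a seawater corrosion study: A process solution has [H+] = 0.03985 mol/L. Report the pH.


pH = −log10[H+]
pH = −log10(0.03985) = 1.4

1.4


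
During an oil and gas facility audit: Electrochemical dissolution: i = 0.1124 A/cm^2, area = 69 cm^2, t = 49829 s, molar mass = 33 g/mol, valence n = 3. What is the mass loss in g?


Apply Faraday's law: m = i*A*t*M / (n*F)
Total charge passed Q = i*A*t = 0.1124*69*49829 = 386453.7924 C
m = Q*M/(n*F) = 386453.7924*33/(3*96485) = 44.059 g

44.059 g


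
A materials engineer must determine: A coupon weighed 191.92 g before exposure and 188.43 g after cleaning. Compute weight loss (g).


Weight loss = initial − final
WL = 191.92 − 188.43 = 3.49 g

3.49 g


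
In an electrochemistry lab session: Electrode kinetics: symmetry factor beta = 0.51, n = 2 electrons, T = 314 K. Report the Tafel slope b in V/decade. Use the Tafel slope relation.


Apply the Tafel slope relation: b = 2.303*R*T/(beta*n*F)
Numerator: 2.303 * 8.314 * 314 = 6012.2
Denominator: 0.51 * 2 * 96485 = 98414.7
b = 6012.2 / 98414.7 = 0.061 V/decade

0.061 V/decade


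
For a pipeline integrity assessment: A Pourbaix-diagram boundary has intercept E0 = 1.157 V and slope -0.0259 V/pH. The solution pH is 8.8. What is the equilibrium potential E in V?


Apply the Pourbaix line equation: E = E0 + slope*pH
E = 1.157 + (-0.0259)*8.8 = 1.157 + (-0.22792) = 0.92908 V
Rounded to 3 decimal places: E = 0.929 V

0.929 V


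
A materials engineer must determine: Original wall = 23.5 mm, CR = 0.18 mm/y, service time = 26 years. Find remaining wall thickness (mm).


Remaining wall = original − CR × time
t = 23.5 − 0.18*26 = 23.5 − 4.68 = 18.82 mm

18.82 mm


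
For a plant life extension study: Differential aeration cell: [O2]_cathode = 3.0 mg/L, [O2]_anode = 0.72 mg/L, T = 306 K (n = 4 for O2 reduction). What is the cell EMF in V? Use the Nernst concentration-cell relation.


Apply the Nernst concentration-cell relation: E = (RT/nF)*ln(C_cathode/C_anode)
RT/nF = 8.314*306/(4*96485) = 0.00659192 V
ln(3.0/0.72) = 1.42712
E = 0.00659192 * 1.42712 = 0.00941 V

0.00941 V


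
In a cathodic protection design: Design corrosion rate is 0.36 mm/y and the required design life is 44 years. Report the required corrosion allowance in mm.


Corrosion allowance = CR × design life
CA = 0.36 * 44 = 15.84 mm

15.84 mm


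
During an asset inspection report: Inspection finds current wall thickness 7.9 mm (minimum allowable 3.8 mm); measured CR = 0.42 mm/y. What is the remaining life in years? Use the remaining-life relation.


Apply the remaining-life relation: RL = (t_current − t_min) / CR
RL = (7.9 − 3.8) / 0.42 = 4.1 / 0.42 = 9.8 years

9.8 years


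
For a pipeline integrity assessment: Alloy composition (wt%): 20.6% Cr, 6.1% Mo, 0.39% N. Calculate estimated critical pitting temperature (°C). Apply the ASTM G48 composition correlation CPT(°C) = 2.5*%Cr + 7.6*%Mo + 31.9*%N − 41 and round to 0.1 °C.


Apply the ASTM G48 empirical CPT estimate: CPT(°C) = 2.5*%Cr + 7.6*%Mo + 31.9*%N − 41
2.5*20.6 = 51.5; 7.6*6.1 = 46.36; 31.9*0.39 = 12.441
CPT = 51.5 + 46.36 + 12.441 − 41 = 69.301 °C
Rounded to 0.1 °C: CPT ≈ 69.3 °C

69.3 °C


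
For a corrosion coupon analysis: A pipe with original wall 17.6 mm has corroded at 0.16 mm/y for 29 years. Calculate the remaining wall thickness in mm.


Remaining wall = original − CR × time
t = 17.6 − 0.16*29 = 17.6 − 4.64 = 12.96 mm

12.96 mm


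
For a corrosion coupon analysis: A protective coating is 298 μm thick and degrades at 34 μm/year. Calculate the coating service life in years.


Service life = thickness / degradation rate
Life = 298 / 34 = 8.8 years

8.8 years


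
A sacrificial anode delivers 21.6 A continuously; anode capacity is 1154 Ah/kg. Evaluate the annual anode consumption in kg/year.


Annual consumption = current * hours per year / capacity
Rate = 21.6 * 8760 / 1154 = 164.0 kg/year

164.0 kg/year


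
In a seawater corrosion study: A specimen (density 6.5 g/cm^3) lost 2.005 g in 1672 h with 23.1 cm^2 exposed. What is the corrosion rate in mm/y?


Apply the mm/y weight-loss relation: CR = 87600 * W / (D * A * T)
Numerator: 87600 * 2.005 = 175638.0
Denominator: 6.5 * 23.1 * 1672 = 251050.8
CR = 175638.0 / 251050.8 = 0.6996 mm/y

0.6996 mm/y


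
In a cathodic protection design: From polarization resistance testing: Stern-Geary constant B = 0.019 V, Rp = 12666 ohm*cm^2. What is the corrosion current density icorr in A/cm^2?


Apply the Stern-Geary relation: icorr = B / Rp
icorr = 0.019 / 12666 = 1.5×10^-6 A/cm^2

1.5×10^-6 A/cm^2


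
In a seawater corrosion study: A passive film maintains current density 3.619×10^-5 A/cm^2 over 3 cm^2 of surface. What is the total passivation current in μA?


I = i_pass * A, then convert A → μA (×10^6)
I = 3.619×10^-5 * 3 * 10^6 = 108.57 μA

108.57 μA


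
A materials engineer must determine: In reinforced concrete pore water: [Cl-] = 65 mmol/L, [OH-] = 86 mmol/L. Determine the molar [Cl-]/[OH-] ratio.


Threshold parameter = [Cl-] / [OH-] (molar basis; both in mmol/L, so units cancel)
Ratio = 65 / 86 = 0.76

0.76


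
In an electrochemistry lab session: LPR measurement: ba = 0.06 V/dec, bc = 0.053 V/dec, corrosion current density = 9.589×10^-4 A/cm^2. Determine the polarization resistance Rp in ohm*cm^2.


Apply the Stern-Geary equation: Rp = ba*bc / (2.303*icorr*(ba+bc))
ba*bc = 0.06*0.053 = 0.00318
ba+bc = 0.113; 2.303*icorr*(ba+bc) = 2.303*9.589×10^-4*0.113 = 2.4954318×10^-4
Rp = 0.00318 / 2.4954318×10^-4 = 12.7 ohm*cm^2

12.7 ohm*cm^2


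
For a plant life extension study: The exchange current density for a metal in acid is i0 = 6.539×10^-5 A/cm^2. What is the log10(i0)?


i0 = 6.539×10^-5 A/cm^2
log10(i0) = -4.184

-4.184


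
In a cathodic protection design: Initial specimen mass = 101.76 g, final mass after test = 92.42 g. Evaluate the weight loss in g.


Weight loss = initial − final
WL = 101.76 − 92.42 = 9.34 g

9.34 g


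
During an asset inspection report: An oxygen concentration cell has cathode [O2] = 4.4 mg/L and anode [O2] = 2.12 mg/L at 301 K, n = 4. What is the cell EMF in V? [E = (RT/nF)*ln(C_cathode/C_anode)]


Apply the Nernst concentration-cell relation: E = (RT/nF)*ln(C_cathode/C_anode)
RT/nF = 8.314*301/(4*96485) = 0.0064842 V
ln(4.4/2.12) = 0.73019
E = 0.0064842 * 0.73019 = 0.00473 V

0.00473 V


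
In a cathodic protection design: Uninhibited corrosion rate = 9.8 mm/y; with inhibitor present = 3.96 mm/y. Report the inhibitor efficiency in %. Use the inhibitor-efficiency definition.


Apply the inhibitor-efficiency definition: IE = (CR_blank − CR_inh)/CR_blank × 100
IE = (9.8 − 3.96) / 9.8 × 100
IE = 5.84 / 9.8 × 100 = 59.6 %

59.6 %


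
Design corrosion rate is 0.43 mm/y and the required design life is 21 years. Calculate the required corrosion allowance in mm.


Corrosion allowance = CR × design life
CA = 0.43 * 21 = 9.03 mm

9.03 mm


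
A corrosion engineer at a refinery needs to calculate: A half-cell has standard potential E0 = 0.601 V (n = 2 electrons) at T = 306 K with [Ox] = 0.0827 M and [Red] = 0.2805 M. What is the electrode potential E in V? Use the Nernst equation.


Apply the Nernst equation: E = E0 + (RT/nF)*ln([Ox]/[Red])
Step 1: RT/nF = 8.314*306/(2*96485) = 0.01318383 V
Step 2: [Ox]/[Red] = 0.0827/0.2805 = 0.294831
Step 3: ln(0.294831) = -1.221353
Step 4: correction = 0.01318383 * -1.221353 = -0.016 V
E = 0.601 + -0.016 = 0.585 V

0.585 V


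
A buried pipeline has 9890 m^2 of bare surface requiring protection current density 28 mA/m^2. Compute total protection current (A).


I = area * current density, then convert mA → A (÷1000)
I = 9890 * 28 / 1000 = 276.92 A

276.92 A


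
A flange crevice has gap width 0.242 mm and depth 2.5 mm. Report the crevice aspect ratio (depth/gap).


Aspect ratio = depth / gap
Ratio = 2.5 / 0.242 = 10.3

10.3


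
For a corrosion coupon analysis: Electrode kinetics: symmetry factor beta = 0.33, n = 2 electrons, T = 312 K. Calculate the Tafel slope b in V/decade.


Apply the Tafel slope relation: b = 2.303*R*T/(beta*n*F)
Numerator: 2.303 * 8.314 * 312 = 5973.91
Denominator: 0.33 * 2 * 96485 = 63680.1
b = 5973.91 / 63680.1 = 0.094 V/decade

0.094 V/decade


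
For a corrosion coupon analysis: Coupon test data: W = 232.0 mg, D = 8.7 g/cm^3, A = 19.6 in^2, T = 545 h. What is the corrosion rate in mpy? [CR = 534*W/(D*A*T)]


Apply the mpy weight-loss relation: CR = 534 * W / (D * A * T)
Numerator: 534 * 232.0 = 123888.0
Denominator: 8.7 * 19.6 * 545 = 92933.4
CR = 123888.0 / 92933.4 = 1.33308 mpy

1.33308 mpy


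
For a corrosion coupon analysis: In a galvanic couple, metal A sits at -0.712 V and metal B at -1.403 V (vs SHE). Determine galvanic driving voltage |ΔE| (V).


Driving voltage is the absolute potential difference.
|ΔE| = |-0.712 − (-1.403)| = 0.691 V

0.691 V


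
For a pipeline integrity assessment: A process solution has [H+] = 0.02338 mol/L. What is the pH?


pH = −log10[H+]
pH = −log10(0.02338) = 1.63

1.63


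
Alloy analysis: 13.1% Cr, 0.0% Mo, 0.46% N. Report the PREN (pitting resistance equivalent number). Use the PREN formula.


Apply the PREN formula: PREN = Cr + 3.3*Mo + 16*N
PREN = 13.1 + 3.3*0.0 + 16*0.46
PREN = 13.1 + 0.0 + 7.36 = 20.46

20.46


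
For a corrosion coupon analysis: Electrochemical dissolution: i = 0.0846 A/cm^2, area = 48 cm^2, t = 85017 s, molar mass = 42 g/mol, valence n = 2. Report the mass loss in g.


Apply Faraday's law: m = i*A*t*M / (n*F)
Total charge passed Q = i*A*t = 0.0846*48*85017 = 345237.0336 C
m = Q*M/(n*F) = 345237.0336*42/(2*96485) = 75.14098 g

75.14098 g


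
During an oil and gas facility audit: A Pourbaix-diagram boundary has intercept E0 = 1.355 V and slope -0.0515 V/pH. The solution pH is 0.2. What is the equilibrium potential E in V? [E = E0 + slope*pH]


Apply the Pourbaix line equation: E = E0 + slope*pH
E = 1.355 + (-0.0515)*0.2 = 1.355 + (-0.0103) = 1.3447 V
Rounded to 4 decimal places: E = 1.3447 V

1.3447 V


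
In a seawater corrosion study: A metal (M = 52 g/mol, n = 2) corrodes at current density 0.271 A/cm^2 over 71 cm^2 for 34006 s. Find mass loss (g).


Apply Faraday's law: m = i*A*t*M / (n*F)
Total charge passed Q = i*A*t = 0.271*71*34006 = 654309.446 C
m = Q*M/(n*F) = 654309.446*52/(2*96485) = 176.318 g

176.318 g


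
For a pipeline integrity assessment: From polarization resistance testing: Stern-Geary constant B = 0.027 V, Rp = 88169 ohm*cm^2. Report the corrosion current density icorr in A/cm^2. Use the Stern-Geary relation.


Apply the Stern-Geary relation: icorr = B / Rp
icorr = 0.027 / 88169 = 3.062×10^-7 A/cm^2

3.062×10^-7 A/cm^2


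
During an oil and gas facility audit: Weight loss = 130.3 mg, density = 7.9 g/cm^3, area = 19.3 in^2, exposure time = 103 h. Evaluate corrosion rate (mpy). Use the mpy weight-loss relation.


Apply the mpy weight-loss relation: CR = 534 * W / (D * A * T)
Numerator: 534 * 130.3 = 69580.2
Denominator: 7.9 * 19.3 * 103 = 15704.41
CR = 69580.2 / 15704.41 = 4.4306 mpy

4.4306 mpy


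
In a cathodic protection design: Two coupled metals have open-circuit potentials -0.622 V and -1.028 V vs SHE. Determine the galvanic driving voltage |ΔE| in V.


Driving voltage is the absolute potential difference.
|ΔE| = |-0.622 − (-1.028)| = 0.406 V

0.406 V


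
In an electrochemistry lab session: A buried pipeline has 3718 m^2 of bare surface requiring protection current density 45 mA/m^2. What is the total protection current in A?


I = area * current density, then convert mA → A (÷1000)
I = 3718 * 45 / 1000 = 167.31 A

167.31 A


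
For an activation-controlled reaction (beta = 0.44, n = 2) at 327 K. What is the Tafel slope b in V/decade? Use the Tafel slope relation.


Apply the Tafel slope relation: b = 2.303*R*T/(beta*n*F)
Numerator: 2.303 * 8.314 * 327 = 6261.12
Denominator: 0.44 * 2 * 96485 = 84906.8
b = 6261.12 / 84906.8 = 0.0737 V/decade

0.0737 V/decade


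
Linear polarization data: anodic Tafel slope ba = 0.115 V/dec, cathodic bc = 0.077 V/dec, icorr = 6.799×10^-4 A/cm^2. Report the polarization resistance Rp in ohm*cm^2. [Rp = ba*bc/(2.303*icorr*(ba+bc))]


Apply the Stern-Geary equation: Rp = ba*bc / (2.303*icorr*(ba+bc))
ba*bc = 0.115*0.077 = 0.008855
ba+bc = 0.192; 2.303*icorr*(ba+bc) = 2.303*6.799×10^-4*0.192 = 3.0063546×10^-4
Rp = 0.008855 / 3.0063546×10^-4 = 29.5 ohm*cm^2

29.5 ohm*cm^2


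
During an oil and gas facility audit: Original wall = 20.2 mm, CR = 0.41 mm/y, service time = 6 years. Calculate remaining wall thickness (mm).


Remaining wall = original − CR × time
t = 20.2 − 0.41*6 = 20.2 − 2.46 = 17.74 mm

17.74 mm


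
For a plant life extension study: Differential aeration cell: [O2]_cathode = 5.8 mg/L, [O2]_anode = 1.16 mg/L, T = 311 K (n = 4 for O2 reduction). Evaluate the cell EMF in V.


Apply the Nernst concentration-cell relation: E = (RT/nF)*ln(C_cathode/C_anode)
RT/nF = 8.314*311/(4*96485) = 0.00669963 V
ln(5.8/1.16) = 1.60944
E = 0.00669963 * 1.60944 = 0.01078 V

0.01078 V


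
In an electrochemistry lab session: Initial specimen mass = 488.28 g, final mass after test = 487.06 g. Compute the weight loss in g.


Weight loss = initial − final
WL = 488.28 − 487.06 = 1.22 g

1.22 g


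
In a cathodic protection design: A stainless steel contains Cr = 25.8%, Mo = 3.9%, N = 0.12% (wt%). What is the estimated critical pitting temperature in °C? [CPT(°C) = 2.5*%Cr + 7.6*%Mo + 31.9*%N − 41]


Apply the ASTM G48 empirical CPT estimate: CPT(°C) = 2.5*%Cr + 7.6*%Mo + 31.9*%N − 41
2.5*25.8 = 64.5; 7.6*3.9 = 29.64; 31.9*0.12 = 3.828
CPT = 64.5 + 29.64 + 3.828 − 41 = 56.968 °C
Rounded to 0.1 °C: CPT ≈ 57.0 °C

57.0 °C


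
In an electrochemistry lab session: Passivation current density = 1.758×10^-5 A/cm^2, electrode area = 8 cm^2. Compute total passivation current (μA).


I = i_pass * A, then convert A → μA (×10^6)
I = 1.758×10^-5 * 8 * 10^6 = 140.64 μA

140.64 μA


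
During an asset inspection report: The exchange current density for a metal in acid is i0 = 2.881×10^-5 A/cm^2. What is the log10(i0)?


i0 = 2.881×10^-5 A/cm^2
log10(i0) = -4.54

-4.54


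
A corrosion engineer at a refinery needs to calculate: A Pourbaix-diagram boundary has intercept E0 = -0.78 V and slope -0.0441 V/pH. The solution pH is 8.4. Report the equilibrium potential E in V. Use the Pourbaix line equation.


Apply the Pourbaix line equation: E = E0 + slope*pH
E = -0.78 + (-0.0441)*8.4 = -0.78 + (-0.37044) = -1.15044 V
Rounded to 4 decimal places: E = -1.1504 V

-1.1504 V


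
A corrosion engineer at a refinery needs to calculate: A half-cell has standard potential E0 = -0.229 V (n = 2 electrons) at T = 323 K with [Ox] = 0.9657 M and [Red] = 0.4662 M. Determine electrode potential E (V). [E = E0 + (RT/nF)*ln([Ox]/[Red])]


Apply the Nernst equation: E = E0 + (RT/nF)*ln([Ox]/[Red])
Step 1: RT/nF = 8.314*323/(2*96485) = 0.01391627 V
Step 2: [Ox]/[Red] = 0.9657/0.4662 = 2.071429
Step 3: ln(2.071429) = 0.728239
Step 4: correction = 0.01391627 * 0.728239 = 0.0101 V
E = -0.229 + 0.0101 = -0.2189 V

-0.2189 V


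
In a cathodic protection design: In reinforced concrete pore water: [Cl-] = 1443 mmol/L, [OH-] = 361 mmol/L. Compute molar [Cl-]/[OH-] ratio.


Threshold parameter = [Cl-] / [OH-] (molar basis; both in mmol/L, so units cancel)
Ratio = 1443 / 361 = 4.0

4.0


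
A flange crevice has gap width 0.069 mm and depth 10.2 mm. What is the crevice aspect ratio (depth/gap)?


Aspect ratio = depth / gap
Ratio = 10.2 / 0.069 = 147.8

147.8


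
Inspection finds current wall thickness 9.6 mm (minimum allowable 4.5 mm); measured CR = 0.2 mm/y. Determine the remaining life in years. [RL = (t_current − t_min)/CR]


Apply the remaining-life relation: RL = (t_current − t_min) / CR
RL = (9.6 − 4.5) / 0.2 = 5.1 / 0.2 = 25.5 years

25.5 years


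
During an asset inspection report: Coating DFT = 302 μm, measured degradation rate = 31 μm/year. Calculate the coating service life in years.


Service life = thickness / degradation rate
Life = 302 / 31 = 9.7 years

9.7 years


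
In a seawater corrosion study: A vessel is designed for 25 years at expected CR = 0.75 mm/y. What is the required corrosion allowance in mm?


Corrosion allowance = CR × design life
CA = 0.75 * 25 = 18.75 mm

18.75 mm


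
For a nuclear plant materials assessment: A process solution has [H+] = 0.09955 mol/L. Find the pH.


pH = −log10[H+]
pH = −log10(0.09955) = 1.0

1.0


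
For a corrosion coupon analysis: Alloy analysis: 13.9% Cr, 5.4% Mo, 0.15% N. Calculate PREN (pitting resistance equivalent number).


Apply the PREN formula: PREN = Cr + 3.3*Mo + 16*N
PREN = 13.9 + 3.3*5.4 + 16*0.15
PREN = 13.9 + 17.82 + 2.4 = 34.12

34.12


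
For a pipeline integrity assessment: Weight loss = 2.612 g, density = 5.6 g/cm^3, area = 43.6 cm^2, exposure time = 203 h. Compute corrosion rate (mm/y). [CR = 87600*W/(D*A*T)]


Apply the mm/y weight-loss relation: CR = 87600 * W / (D * A * T)
Numerator: 87600 * 2.612 = 228811.2
Denominator: 5.6 * 43.6 * 203 = 49564.48
CR = 228811.2 / 49564.48 = 4.6164 mm/y

4.6164 mm/y


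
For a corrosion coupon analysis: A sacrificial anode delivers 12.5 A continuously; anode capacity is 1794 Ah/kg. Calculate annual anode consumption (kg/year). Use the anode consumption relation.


Annual consumption = current * hours per year / capacity
Rate = 12.5 * 8760 / 1794 = 61.0 kg/year

61.0 kg/year


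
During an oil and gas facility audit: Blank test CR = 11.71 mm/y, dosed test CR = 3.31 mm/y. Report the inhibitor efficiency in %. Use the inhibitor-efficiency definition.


Apply the inhibitor-efficiency definition: IE = (CR_blank − CR_inh)/CR_blank × 100
IE = (11.71 − 3.31) / 11.71 × 100
IE = 8.4 / 11.71 × 100 = 71.7 %

71.7 %


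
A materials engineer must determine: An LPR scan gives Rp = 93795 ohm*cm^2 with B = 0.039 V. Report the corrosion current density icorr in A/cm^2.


Apply the Stern-Geary relation: icorr = B / Rp
icorr = 0.039 / 93795 = 4.158×10^-7 A/cm^2

4.158×10^-7 A/cm^2


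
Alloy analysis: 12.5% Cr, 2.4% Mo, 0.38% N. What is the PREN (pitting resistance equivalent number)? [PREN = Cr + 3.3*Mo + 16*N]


Apply the PREN formula: PREN = Cr + 3.3*Mo + 16*N
PREN = 12.5 + 3.3*2.4 + 16*0.38
PREN = 12.5 + 7.92 + 6.08 = 26.5

26.5


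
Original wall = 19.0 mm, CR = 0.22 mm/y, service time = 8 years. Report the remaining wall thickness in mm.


Remaining wall = original − CR × time
t = 19.0 − 0.22*8 = 19.0 − 1.76 = 17.24 mm

17.24 mm


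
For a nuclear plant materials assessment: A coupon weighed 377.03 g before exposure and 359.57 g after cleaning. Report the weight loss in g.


Weight loss = initial − final
WL = 377.03 − 359.57 = 17.46 g

17.46 g


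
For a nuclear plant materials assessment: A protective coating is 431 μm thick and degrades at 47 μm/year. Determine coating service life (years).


Service life = thickness / degradation rate
Life = 431 / 47 = 9.2 years

9.2 years


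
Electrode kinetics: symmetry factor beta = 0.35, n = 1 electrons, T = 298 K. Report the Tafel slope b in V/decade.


Apply the Tafel slope relation: b = 2.303*R*T/(beta*n*F)
Numerator: 2.303 * 8.314 * 298 = 5705.85
Denominator: 0.35 * 1 * 96485 = 33769.75
b = 5705.85 / 33769.75 = 0.169 V/decade

0.169 V/decade


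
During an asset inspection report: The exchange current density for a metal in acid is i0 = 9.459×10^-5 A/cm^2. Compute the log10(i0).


i0 = 9.459×10^-5 A/cm^2
log10(i0) = -4.024

-4.024


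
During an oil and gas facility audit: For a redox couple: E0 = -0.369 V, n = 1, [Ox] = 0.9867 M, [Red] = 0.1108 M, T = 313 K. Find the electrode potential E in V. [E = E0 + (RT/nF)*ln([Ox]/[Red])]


Apply the Nernst equation: E = E0 + (RT/nF)*ln([Ox]/[Red])
Step 1: RT/nF = 8.314*313/(1*96485) = 0.02697085 V
Step 2: [Ox]/[Red] = 0.9867/0.1108 = 8.905235
Step 3: ln(8.905235) = 2.186639
Step 4: correction = 0.02697085 * 2.186639 = 0.059 V
E = -0.369 + 0.059 = -0.31 V

-0.31 V


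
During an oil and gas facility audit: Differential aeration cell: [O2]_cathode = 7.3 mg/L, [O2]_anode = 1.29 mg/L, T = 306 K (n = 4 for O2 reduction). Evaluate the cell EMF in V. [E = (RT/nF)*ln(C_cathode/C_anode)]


Apply the Nernst concentration-cell relation: E = (RT/nF)*ln(C_cathode/C_anode)
RT/nF = 8.314*306/(4*96485) = 0.00659192 V
ln(7.3/1.29) = 1.73323
E = 0.00659192 * 1.73323 = 0.01143 V

0.01143 V


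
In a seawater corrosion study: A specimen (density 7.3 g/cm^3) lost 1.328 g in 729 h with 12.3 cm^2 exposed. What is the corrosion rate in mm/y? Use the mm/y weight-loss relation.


Apply the mm/y weight-loss relation: CR = 87600 * W / (D * A * T)
Numerator: 87600 * 1.328 = 116332.8
Denominator: 7.3 * 12.3 * 729 = 65456.91
CR = 116332.8 / 65456.91 = 1.77724 mm/y

1.77724 mm/y


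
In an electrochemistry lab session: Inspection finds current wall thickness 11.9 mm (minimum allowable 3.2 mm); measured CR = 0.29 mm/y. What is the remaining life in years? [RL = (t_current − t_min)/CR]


Apply the remaining-life relation: RL = (t_current − t_min) / CR
RL = (11.9 − 3.2) / 0.29 = 8.7 / 0.29 = 30.0 years

30.0 years


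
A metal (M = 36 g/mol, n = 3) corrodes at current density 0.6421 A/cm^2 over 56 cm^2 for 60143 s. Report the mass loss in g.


Apply Faraday's law: m = i*A*t*M / (n*F)
Total charge passed Q = i*A*t = 0.6421*56*60143 = 2162597.9368 C
m = Q*M/(n*F) = 2162597.9368*36/(3*96485) = 268.9659 g

268.9659 g


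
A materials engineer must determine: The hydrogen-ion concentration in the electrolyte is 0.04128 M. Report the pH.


pH = −log10[H+]
pH = −log10(0.04128) = 1.38

1.38


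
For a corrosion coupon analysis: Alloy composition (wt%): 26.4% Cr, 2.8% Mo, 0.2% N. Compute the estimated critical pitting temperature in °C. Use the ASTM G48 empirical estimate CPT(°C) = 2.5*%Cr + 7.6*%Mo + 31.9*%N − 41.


Apply the ASTM G48 empirical CPT estimate: CPT(°C) = 2.5*%Cr + 7.6*%Mo + 31.9*%N − 41
2.5*26.4 = 66; 7.6*2.8 = 21.28; 31.9*0.2 = 6.38
CPT = 66 + 21.28 + 6.38 − 41 = 52.66 °C
Rounded to 0.1 °C: CPT ≈ 52.7 °C

52.7 °C


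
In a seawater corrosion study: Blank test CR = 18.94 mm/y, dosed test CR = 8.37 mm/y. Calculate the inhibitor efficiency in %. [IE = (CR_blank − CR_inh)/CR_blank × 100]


Apply the inhibitor-efficiency definition: IE = (CR_blank − CR_inh)/CR_blank × 100
IE = (18.94 − 8.37) / 18.94 × 100
IE = 10.57 / 18.94 × 100 = 55.8 %

55.8 %


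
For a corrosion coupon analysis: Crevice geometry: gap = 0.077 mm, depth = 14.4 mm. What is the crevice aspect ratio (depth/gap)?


Aspect ratio = depth / gap
Ratio = 14.4 / 0.077 = 187.0

187.0


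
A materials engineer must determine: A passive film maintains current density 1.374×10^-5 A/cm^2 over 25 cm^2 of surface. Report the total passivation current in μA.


I = i_pass * A, then convert A → μA (×10^6)
I = 1.374×10^-5 * 25 * 10^6 = 343.5 μA

343.5 μA


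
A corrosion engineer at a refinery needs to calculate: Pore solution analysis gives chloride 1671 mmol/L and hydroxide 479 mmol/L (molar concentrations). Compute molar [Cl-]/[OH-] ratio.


Threshold parameter = [Cl-] / [OH-] (molar basis; both in mmol/L, so units cancel)
Ratio = 1671 / 479 = 3.49

3.49


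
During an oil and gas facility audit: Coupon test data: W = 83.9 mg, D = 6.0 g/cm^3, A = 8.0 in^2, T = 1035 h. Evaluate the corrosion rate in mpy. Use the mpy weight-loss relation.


Apply the mpy weight-loss relation: CR = 534 * W / (D * A * T)
Numerator: 534 * 83.9 = 44802.6
Denominator: 6.0 * 8.0 * 1035 = 49680.0
CR = 44802.6 / 49680.0 = 0.90182 mpy

0.90182 mpy


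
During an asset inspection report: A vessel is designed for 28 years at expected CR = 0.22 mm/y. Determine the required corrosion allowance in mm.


Corrosion allowance = CR × design life
CA = 0.22 * 28 = 6.16 mm

6.16 mm


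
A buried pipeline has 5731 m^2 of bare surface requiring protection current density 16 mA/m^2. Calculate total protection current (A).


I = area * current density, then convert mA → A (÷1000)
I = 5731 * 16 / 1000 = 91.7 A

91.7 A


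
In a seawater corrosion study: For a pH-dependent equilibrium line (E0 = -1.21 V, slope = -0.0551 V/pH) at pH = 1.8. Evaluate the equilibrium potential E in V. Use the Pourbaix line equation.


Apply the Pourbaix line equation: E = E0 + slope*pH
E = -1.21 + (-0.0551)*1.8 = -1.21 + (-0.09918) = -1.30918 V
Rounded to 4 decimal places: E = -1.3092 V

-1.3092 V


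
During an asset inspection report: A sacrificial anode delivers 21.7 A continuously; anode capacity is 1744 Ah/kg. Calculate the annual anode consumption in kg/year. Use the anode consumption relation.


Annual consumption = current * hours per year / capacity
Rate = 21.7 * 8760 / 1744 = 109.0 kg/year

109.0 kg/year


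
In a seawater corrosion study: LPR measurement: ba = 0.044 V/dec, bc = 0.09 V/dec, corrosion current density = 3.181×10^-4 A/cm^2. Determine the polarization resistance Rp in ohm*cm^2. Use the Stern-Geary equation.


Apply the Stern-Geary equation: Rp = ba*bc / (2.303*icorr*(ba+bc))
ba*bc = 0.044*0.09 = 0.00396
ba+bc = 0.134; 2.303*icorr*(ba+bc) = 2.303*3.181×10^-4*0.134 = 9.8166296×10^-5
Rp = 0.00396 / 9.8166296×10^-5 = 40.34 ohm*cm^2

40.34 ohm*cm^2


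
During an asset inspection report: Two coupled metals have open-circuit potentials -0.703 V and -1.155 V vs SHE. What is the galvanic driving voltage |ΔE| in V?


Driving voltage is the absolute potential difference.
|ΔE| = |-0.703 − (-1.155)| = 0.452 V

0.452 V


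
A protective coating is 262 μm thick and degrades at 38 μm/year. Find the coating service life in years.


Service life = thickness / degradation rate
Life = 262 / 38 = 6.9 years

6.9 years


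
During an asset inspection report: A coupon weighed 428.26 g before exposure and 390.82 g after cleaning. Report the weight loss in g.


Weight loss = initial − final
WL = 428.26 − 390.82 = 37.44 g

37.44 g


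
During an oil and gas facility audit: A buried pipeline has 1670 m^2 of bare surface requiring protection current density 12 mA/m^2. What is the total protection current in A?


I = area * current density, then convert mA → A (÷1000)
I = 1670 * 12 / 1000 = 20.04 A

20.04 A


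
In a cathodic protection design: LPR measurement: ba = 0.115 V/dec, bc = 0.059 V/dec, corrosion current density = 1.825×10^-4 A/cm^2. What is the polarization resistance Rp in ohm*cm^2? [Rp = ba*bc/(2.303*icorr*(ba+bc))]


Apply the Stern-Geary equation: Rp = ba*bc / (2.303*icorr*(ba+bc))
ba*bc = 0.115*0.059 = 0.006785
ba+bc = 0.174; 2.303*icorr*(ba+bc) = 2.303*1.825×10^-4*0.174 = 7.3131765×10^-5
Rp = 0.006785 / 7.3131765×10^-5 = 92.78 ohm*cm^2

92.78 ohm*cm^2


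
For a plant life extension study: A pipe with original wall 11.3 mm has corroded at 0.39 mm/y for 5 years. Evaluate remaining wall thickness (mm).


Remaining wall = original − CR × time
t = 11.3 − 0.39*5 = 11.3 − 1.95 = 9.35 mm

9.35 mm


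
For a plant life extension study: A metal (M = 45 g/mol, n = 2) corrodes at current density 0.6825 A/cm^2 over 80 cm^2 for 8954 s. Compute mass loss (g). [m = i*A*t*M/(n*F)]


Apply Faraday's law: m = i*A*t*M / (n*F)
Total charge passed Q = i*A*t = 0.6825*80*8954 = 488888.4 C
m = Q*M/(n*F) = 488888.4*45/(2*96485) = 114.00724 g

114.00724 g


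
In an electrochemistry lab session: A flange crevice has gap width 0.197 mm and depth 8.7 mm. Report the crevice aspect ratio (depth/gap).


Aspect ratio = depth / gap
Ratio = 8.7 / 0.197 = 44.2

44.2


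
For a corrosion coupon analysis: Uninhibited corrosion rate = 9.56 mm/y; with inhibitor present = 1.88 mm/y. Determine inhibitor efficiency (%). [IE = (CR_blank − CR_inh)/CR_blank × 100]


Apply the inhibitor-efficiency definition: IE = (CR_blank − CR_inh)/CR_blank × 100
IE = (9.56 − 1.88) / 9.56 × 100
IE = 7.68 / 9.56 × 100 = 80.3 %

80.3 %


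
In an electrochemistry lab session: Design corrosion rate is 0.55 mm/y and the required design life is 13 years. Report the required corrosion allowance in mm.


Corrosion allowance = CR × design life
CA = 0.55 * 13 = 7.15 mm

7.15 mm


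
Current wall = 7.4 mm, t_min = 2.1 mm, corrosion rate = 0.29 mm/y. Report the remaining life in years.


Apply the remaining-life relation: RL = (t_current − t_min) / CR
RL = (7.4 − 2.1) / 0.29 = 5.3 / 0.29 = 18.3 years

18.3 years


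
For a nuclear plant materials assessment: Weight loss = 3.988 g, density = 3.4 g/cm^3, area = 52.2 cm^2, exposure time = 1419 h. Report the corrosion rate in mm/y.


Apply the mm/y weight-loss relation: CR = 87600 * W / (D * A * T)
Numerator: 87600 * 3.988 = 349348.8
Denominator: 3.4 * 52.2 * 1419 = 251844.12
CR = 349348.8 / 251844.12 = 1.38716 mm/y

1.38716 mm/y


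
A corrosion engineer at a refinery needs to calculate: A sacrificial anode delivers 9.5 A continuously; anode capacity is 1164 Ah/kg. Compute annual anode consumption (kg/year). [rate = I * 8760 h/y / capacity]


Annual consumption = current * hours per year / capacity
Rate = 9.5 * 8760 / 1164 = 71.5 kg/year

71.5 kg/year


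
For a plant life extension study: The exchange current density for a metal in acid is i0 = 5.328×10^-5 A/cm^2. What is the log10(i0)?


i0 = 5.328×10^-5 A/cm^2
log10(i0) = -4.273

-4.273


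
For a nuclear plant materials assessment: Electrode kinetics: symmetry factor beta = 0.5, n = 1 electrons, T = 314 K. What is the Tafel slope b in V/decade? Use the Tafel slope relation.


Apply the Tafel slope relation: b = 2.303*R*T/(beta*n*F)
Numerator: 2.303 * 8.314 * 314 = 6012.2
Denominator: 0.5 * 1 * 96485 = 48242.5
b = 6012.2 / 48242.5 = 0.1246 V/decade

0.1246 V/decade


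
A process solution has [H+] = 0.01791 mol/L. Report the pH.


pH = −log10[H+]
pH = −log10(0.01791) = 1.75

1.75


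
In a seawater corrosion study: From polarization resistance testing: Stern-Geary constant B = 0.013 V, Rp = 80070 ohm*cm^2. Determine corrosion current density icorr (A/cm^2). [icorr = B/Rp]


Apply the Stern-Geary relation: icorr = B / Rp
icorr = 0.013 / 80070 = 1.624×10^-7 A/cm^2

1.624×10^-7 A/cm^2


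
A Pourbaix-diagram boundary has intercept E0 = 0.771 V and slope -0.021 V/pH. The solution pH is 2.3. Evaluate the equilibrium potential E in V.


Apply the Pourbaix line equation: E = E0 + slope*pH
E = 0.771 + (-0.021)*2.3 = 0.771 + (-0.0483) = 0.7227 V
Rounded to 4 decimal places: E = 0.7227 V

0.7227 V


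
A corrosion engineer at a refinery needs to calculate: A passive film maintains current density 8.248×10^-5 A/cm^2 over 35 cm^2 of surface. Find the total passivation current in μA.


I = i_pass * A, then convert A → μA (×10^6)
I = 8.248×10^-5 * 35 * 10^6 = 2886.8 μA

2886.8 μA


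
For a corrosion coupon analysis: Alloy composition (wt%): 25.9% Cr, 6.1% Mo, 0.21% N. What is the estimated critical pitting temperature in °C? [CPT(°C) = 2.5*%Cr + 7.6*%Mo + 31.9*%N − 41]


Apply the ASTM G48 empirical CPT estimate: CPT(°C) = 2.5*%Cr + 7.6*%Mo + 31.9*%N − 41
2.5*25.9 = 64.75; 7.6*6.1 = 46.36; 31.9*0.21 = 6.699
CPT = 64.75 + 46.36 + 6.699 − 41 = 76.809 °C
Rounded to 0.1 °C: CPT ≈ 76.8 °C

76.8 °C


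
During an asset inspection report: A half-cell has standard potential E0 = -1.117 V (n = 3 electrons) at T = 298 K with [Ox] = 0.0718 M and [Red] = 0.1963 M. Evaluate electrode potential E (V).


Apply the Nernst equation: E = E0 + (RT/nF)*ln([Ox]/[Red])
Step 1: RT/nF = 8.314*298/(3*96485) = 0.00855944 V
Step 2: [Ox]/[Red] = 0.0718/0.1963 = 0.365767
Step 3: ln(0.365767) = -1.005759
Step 4: correction = 0.00855944 * -1.005759 = -0.0086 V
E = -1.117 + -0.0086 = -1.1256 V

-1.1256 V


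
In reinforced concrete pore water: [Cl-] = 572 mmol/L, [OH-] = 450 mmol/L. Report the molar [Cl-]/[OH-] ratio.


Threshold parameter = [Cl-] / [OH-] (molar basis; both in mmol/L, so units cancel)
Ratio = 572 / 450 = 1.27

1.27


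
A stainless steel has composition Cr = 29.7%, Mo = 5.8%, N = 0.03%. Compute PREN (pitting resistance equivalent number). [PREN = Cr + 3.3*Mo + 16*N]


Apply the PREN formula: PREN = Cr + 3.3*Mo + 16*N
PREN = 29.7 + 3.3*5.8 + 16*0.03
PREN = 29.7 + 19.14 + 0.48 = 49.32

49.32


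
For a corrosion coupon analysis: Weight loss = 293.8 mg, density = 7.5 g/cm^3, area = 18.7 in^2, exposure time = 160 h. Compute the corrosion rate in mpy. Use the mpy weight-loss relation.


Apply the mpy weight-loss relation: CR = 534 * W / (D * A * T)
Numerator: 534 * 293.8 = 156889.2
Denominator: 7.5 * 18.7 * 160 = 22440.0
CR = 156889.2 / 22440.0 = 6.991 mpy

6.991 mpy


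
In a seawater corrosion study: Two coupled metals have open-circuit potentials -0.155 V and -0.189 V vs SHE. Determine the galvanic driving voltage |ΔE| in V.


Driving voltage is the absolute potential difference.
|ΔE| = |-0.155 − (-0.189)| = 0.034 V

0.034 V


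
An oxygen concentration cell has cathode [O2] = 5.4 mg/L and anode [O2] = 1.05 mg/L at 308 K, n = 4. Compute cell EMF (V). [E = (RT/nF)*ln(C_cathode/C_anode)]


Apply the Nernst concentration-cell relation: E = (RT/nF)*ln(C_cathode/C_anode)
RT/nF = 8.314*308/(4*96485) = 0.006635 V
ln(5.4/1.05) = 1.63761
E = 0.006635 * 1.63761 = 0.01087 V

0.01087 V


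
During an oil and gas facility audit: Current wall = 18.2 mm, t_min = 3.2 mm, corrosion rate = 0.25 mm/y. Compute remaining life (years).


Apply the remaining-life relation: RL = (t_current − t_min) / CR
RL = (18.2 − 3.2) / 0.25 = 15.0 / 0.25 = 60.0 years

60.0 years
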